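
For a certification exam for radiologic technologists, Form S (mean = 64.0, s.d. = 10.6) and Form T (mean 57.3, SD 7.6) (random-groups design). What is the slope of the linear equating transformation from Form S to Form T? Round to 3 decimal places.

0.717

A = SD_Y / SD_X = 7.6 / 10.6 = 0.717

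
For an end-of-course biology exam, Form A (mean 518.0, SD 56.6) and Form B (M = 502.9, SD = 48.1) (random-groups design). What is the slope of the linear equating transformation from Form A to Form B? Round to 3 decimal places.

A = SD_Y / SD_X = 48.1 / 56.6 = 0.850

0.850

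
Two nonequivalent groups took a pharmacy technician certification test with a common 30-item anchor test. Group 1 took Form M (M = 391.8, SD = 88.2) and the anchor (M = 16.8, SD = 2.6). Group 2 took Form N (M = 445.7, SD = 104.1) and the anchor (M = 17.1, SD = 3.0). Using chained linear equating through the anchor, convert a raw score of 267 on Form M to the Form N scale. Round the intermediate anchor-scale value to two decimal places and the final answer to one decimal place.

Form M → anchor (Group 1): v = (2.6/88.2)(267 − 391.8) + 16.8 = 13.12
anchor → Form N (Group 2): y = (104.1/3.0)(13.12 − 17.1) + 445.7 = 307.6

307.6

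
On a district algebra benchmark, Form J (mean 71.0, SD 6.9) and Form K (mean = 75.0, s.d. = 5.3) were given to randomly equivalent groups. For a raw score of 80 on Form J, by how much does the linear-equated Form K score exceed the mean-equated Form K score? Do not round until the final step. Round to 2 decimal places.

-2.09

Mean-equated: 80 + (75.0 − 71.0) = 84.00
Linear-equated: (5.3/6.9)(80 − 71.0) + 75.0 = 81.913
Difference = 81.913 − 84.00 = -2.09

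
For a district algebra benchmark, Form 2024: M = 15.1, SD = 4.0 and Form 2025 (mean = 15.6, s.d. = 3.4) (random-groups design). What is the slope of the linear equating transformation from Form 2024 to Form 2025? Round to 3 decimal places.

0.850

A = SD_Y / SD_X = 3.4 / 4.0 = 0.850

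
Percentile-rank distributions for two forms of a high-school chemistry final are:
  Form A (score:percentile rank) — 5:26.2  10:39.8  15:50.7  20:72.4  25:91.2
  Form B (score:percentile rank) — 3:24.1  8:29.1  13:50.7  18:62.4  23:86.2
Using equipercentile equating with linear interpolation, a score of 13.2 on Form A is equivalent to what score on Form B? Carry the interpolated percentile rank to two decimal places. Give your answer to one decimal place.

12.1

PR of 13.2 on Form A: 39.8 + (13.2 − 10)/(15 − 10) × (50.7 − 39.8) = 46.78
On Form B, PR 46.78 falls between score 8 (PR 29.1) and 13 (PR 50.7).
Interpolate: 8 + (46.78 − 29.1)/(50.7 − 29.1) × (13 − 8) = 12.1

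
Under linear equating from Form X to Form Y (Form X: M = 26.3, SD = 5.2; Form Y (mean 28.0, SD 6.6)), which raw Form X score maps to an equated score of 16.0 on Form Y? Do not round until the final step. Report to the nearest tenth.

16.8

Invert y = (SD_Y/SD_X)(x − M_X) + M_Y:
x = (SD_X/SD_Y)(y − M_Y) + M_X = (5.2/6.6)(16.0 − 28.0) + 26.3
x = 0.787879 × -12.000 + 26.3 = 16.8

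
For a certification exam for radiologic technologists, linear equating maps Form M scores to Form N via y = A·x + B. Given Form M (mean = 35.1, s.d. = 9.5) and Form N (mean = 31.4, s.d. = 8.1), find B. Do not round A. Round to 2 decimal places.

1.47

A = SD_Y / SD_X = 8.1 / 9.5 = 0.852632
B = M_Y − A·M_X = 31.4 − 0.852632 × 35.1 = 1.47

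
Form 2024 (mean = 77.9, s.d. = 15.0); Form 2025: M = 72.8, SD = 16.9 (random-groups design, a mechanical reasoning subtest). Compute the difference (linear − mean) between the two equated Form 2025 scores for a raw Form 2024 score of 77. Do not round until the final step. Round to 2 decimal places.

-0.11

Mean-equated: 77 + (72.8 − 77.9) = 71.90
Linear-equated: (16.9/15.0)(77 − 77.9) + 72.8 = 71.786
Difference = 71.786 − 71.90 = -0.11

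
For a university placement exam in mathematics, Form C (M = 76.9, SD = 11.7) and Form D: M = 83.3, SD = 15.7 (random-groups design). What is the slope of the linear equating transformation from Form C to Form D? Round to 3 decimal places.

1.342

A = SD_Y / SD_X = 15.7 / 11.7 = 1.342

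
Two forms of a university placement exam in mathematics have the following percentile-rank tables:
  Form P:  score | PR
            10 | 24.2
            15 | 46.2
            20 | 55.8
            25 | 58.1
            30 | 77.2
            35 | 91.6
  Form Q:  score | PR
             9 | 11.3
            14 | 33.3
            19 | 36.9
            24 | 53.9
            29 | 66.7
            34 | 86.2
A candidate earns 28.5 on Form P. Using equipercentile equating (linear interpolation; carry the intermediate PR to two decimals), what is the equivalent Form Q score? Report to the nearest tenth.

PR of 28.5 on Form P: 58.1 + (28.5 − 25)/(30 − 25) × (77.2 − 58.1) = 71.47
On Form Q, PR 71.47 falls between score 29 (PR 66.7) and 34 (PR 86.2).
Interpolate: 29 + (71.47 − 66.7)/(86.2 − 66.7) × (34 − 29) = 30.2

30.2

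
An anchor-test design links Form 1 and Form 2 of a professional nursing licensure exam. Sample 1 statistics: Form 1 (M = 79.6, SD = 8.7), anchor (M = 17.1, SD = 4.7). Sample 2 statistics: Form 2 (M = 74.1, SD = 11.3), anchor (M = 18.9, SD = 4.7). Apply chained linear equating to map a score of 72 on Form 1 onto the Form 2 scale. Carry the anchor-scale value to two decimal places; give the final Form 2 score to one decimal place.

59.9

Form 1 → anchor (Sample 1): v = (4.7/8.7)(72 − 79.6) + 17.1 = 12.99
anchor → Form 2 (Sample 2): y = (11.3/4.7)(12.99 − 18.9) + 74.1 = 59.9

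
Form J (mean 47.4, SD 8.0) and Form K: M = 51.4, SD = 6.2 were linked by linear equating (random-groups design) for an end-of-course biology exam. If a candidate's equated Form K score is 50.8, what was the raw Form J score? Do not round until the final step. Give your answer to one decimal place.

Invert y = (SD_Y/SD_X)(x − M_X) + M_Y:
x = (SD_X/SD_Y)(y − M_Y) + M_X = (8.0/6.2)(50.8 − 51.4) + 47.4
x = 1.290323 × -0.600 + 47.4 = 46.6

46.6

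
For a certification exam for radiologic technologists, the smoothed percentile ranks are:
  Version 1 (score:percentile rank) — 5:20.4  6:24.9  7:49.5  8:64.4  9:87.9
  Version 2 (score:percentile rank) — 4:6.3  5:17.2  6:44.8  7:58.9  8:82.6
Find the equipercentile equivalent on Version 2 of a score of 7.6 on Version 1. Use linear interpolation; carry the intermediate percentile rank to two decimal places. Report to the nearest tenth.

PR of 7.6 on Version 1: 49.5 + (7.6 − 7)/(8 − 7) × (64.4 − 49.5) = 58.44
On Version 2, PR 58.44 falls between score 6 (PR 44.8) and 7 (PR 58.9).
Interpolate: 6 + (58.44 − 44.8)/(58.9 − 44.8) × (7 − 6) = 7.0

7.0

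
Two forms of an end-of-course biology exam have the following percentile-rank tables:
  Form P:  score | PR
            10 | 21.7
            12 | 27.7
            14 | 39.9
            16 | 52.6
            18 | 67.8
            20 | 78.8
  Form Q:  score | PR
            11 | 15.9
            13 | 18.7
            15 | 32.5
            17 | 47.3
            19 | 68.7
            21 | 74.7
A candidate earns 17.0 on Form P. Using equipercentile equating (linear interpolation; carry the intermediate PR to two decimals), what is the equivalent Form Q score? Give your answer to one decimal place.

18.2

PR of 17.0 on Form P: 52.6 + (17.0 − 16)/(18 − 16) × (67.8 − 52.6) = 60.20
On Form Q, PR 60.20 falls between score 17 (PR 47.3) and 19 (PR 68.7).
Interpolate: 17 + (60.20 − 47.3)/(68.7 − 47.3) × (19 − 17) = 18.2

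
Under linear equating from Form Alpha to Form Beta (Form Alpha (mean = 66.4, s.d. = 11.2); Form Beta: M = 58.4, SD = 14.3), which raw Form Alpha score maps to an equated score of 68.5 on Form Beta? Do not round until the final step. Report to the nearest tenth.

74.3

Invert y = (SD_Y/SD_X)(x − M_X) + M_Y:
x = (SD_X/SD_Y)(y − M_Y) + M_X = (11.2/14.3)(68.5 − 58.4) + 66.4
x = 0.783217 × 10.100 + 66.4 = 74.3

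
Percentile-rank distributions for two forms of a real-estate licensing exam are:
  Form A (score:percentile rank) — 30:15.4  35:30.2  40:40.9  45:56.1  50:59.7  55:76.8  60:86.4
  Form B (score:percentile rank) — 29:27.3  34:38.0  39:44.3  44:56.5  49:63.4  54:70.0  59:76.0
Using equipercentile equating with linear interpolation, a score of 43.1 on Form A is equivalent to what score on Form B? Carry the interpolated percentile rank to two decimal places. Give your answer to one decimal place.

PR of 43.1 on Form A: 40.9 + (43.1 − 40)/(45 − 40) × (56.1 − 40.9) = 50.32
On Form B, PR 50.32 falls between score 39 (PR 44.3) and 44 (PR 56.5).
Interpolate: 39 + (50.32 − 44.3)/(56.5 − 44.3) × (44 − 39) = 41.5

41.5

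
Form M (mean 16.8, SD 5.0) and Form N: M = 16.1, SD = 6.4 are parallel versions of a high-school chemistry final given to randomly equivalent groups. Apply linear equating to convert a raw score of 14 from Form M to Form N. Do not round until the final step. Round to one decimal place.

12.5

Linear equating: y = (SD_Y/SD_X)(x − M_X) + M_Y
y = (6.4/5.0)(14 − 16.8) + 16.1
y = 1.280000 × -2.8 + 16.1 = -3.5840 + 16.1 = 12.5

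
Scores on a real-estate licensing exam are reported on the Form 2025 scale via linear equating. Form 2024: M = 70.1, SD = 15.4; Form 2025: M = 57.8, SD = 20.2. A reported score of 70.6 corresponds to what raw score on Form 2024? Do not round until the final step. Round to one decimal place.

Invert y = (SD_Y/SD_X)(x − M_X) + M_Y:
x = (SD_X/SD_Y)(y − M_Y) + M_X = (15.4/20.2)(70.6 − 57.8) + 70.1
x = 0.762376 × 12.800 + 70.1 = 79.9

79.9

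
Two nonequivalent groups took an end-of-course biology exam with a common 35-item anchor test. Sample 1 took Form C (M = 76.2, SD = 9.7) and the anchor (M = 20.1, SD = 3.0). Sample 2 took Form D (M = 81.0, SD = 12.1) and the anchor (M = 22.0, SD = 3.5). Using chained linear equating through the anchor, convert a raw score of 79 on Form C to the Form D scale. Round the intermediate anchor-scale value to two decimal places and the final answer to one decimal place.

Form C → anchor (Sample 1): v = (3.0/9.7)(79 − 76.2) + 20.1 = 20.97
anchor → Form D (Sample 2): y = (12.1/3.5)(20.97 − 22.0) + 81.0 = 77.4

77.4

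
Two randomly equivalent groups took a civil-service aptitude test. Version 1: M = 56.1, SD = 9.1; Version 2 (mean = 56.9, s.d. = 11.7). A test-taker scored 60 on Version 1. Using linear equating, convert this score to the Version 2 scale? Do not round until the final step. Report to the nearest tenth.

61.9

Linear equating: y = (SD_Y/SD_X)(x − M_X) + M_Y
y = (11.7/9.1)(60 − 56.1) + 56.9
y = 1.285714 × 3.9 + 56.9 = 5.0143 + 56.9 = 61.9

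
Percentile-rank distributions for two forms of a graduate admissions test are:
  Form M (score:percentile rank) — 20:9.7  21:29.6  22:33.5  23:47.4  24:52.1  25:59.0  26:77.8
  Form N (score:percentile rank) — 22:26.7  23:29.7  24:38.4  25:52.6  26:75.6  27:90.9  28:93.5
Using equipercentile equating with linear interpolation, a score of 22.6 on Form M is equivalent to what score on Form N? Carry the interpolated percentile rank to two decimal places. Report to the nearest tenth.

PR of 22.6 on Form M: 33.5 + (22.6 − 22)/(23 − 22) × (47.4 − 33.5) = 41.84
On Form N, PR 41.84 falls between score 24 (PR 38.4) and 25 (PR 52.6).
Interpolate: 24 + (41.84 − 38.4)/(52.6 − 38.4) × (25 − 24) = 24.2

24.2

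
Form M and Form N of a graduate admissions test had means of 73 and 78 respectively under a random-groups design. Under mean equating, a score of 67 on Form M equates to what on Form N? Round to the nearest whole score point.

Mean equating: y = x + (M_Y − M_X) = 67 + (78 − 73) = 72

72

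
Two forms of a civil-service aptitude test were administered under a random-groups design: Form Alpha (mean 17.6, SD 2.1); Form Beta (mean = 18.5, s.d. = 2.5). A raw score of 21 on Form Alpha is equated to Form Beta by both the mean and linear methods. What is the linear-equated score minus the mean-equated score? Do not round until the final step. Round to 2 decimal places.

Mean-equated: 21 + (18.5 − 17.6) = 21.90
Linear-equated: (2.5/2.1)(21 − 17.6) + 18.5 = 22.548
Difference = 22.548 − 21.90 = 0.65

0.65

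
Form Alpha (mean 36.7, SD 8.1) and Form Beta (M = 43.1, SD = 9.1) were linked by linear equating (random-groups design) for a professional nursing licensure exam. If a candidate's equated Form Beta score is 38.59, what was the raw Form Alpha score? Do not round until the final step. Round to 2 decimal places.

32.69

Invert y = (SD_Y/SD_X)(x − M_X) + M_Y:
x = (SD_X/SD_Y)(y − M_Y) + M_X = (8.1/9.1)(38.59 − 43.1) + 36.7
x = 0.890110 × -4.510 + 36.7 = 32.69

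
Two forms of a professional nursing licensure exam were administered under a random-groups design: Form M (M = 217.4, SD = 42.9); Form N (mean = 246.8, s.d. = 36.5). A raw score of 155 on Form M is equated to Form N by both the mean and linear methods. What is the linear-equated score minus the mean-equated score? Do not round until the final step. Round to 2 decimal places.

9.31

Mean-equated: 155 + (246.8 − 217.4) = 184.40
Linear-equated: (36.5/42.9)(155 − 217.4) + 246.8 = 193.709
Difference = 193.709 − 184.40 = 9.31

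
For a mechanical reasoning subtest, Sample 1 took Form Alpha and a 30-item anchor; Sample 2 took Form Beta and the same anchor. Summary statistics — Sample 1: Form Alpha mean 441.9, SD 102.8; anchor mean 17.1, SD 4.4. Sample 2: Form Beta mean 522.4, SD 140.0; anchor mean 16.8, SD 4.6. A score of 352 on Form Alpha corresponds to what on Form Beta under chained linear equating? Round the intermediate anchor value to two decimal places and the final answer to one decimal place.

414.4

Form Alpha → anchor (Sample 1): v = (4.4/102.8)(352 − 441.9) + 17.1 = 13.25
anchor → Form Beta (Sample 2): y = (140.0/4.6)(13.25 − 16.8) + 522.4 = 414.4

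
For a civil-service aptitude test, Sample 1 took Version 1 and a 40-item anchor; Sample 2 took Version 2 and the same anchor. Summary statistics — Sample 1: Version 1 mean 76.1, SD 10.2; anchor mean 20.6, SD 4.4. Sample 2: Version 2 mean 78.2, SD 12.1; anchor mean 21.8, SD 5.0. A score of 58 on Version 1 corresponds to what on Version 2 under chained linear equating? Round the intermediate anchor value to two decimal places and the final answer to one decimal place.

56.4

Version 1 → anchor (Sample 1): v = (4.4/10.2)(58 − 76.1) + 20.6 = 12.79
anchor → Version 2 (Sample 2): y = (12.1/5.0)(12.79 − 21.8) + 78.2 = 56.4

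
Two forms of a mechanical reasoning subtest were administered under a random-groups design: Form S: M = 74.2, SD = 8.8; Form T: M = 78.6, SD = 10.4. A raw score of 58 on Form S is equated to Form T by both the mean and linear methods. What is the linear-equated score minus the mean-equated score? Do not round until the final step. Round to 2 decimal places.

-2.95

Mean-equated: 58 + (78.6 − 74.2) = 62.40
Linear-equated: (10.4/8.8)(58 − 74.2) + 78.6 = 59.455
Difference = 59.455 − 62.40 = -2.95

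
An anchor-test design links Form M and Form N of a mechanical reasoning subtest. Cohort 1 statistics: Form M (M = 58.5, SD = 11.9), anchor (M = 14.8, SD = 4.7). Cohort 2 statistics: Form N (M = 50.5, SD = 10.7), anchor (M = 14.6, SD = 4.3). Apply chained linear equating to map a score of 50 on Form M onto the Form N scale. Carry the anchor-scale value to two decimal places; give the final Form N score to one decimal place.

42.6

Form M → anchor (Cohort 1): v = (4.7/11.9)(50 − 58.5) + 14.8 = 11.44
anchor → Form N (Cohort 2): y = (10.7/4.3)(11.44 − 14.6) + 50.5 = 42.6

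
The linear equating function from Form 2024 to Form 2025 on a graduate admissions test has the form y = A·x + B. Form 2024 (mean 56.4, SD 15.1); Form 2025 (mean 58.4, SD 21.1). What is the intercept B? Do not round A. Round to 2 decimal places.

A = SD_Y / SD_X = 21.1 / 15.1 = 1.397351
B = M_Y − A·M_X = 58.4 − 1.397351 × 56.4 = -20.41

-20.41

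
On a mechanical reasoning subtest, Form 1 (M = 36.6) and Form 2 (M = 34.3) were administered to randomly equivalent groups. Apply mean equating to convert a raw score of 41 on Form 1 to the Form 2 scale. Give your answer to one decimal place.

38.7

Mean equating: y = x + (M_Y − M_X) = 41 + (34.3 − 36.6) = 38.7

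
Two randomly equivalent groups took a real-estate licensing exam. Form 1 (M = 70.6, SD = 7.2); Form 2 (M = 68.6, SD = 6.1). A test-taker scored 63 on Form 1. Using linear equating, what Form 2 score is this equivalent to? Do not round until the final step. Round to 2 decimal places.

62.16

Linear equating: y = (SD_Y/SD_X)(x − M_X) + M_Y
y = (6.1/7.2)(63 − 70.6) + 68.6
y = 0.847222 × -7.6 + 68.6 = -6.4389 + 68.6 = 62.16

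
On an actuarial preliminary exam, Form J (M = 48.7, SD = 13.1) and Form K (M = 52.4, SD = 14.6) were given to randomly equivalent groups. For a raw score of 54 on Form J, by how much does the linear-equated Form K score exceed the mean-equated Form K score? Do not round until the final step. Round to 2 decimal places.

Mean-equated: 54 + (52.4 − 48.7) = 57.70
Linear-equated: (14.6/13.1)(54 − 48.7) + 52.4 = 58.307
Difference = 58.307 − 57.70 = 0.61

0.61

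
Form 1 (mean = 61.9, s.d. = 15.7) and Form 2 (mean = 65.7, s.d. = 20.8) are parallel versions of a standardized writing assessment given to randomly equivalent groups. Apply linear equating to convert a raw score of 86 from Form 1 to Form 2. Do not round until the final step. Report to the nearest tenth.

97.6

Linear equating: y = (SD_Y/SD_X)(x − M_X) + M_Y
y = (20.8/15.7)(86 − 61.9) + 65.7
y = 1.324841 × 24.1 + 65.7 = 31.9287 + 65.7 = 97.6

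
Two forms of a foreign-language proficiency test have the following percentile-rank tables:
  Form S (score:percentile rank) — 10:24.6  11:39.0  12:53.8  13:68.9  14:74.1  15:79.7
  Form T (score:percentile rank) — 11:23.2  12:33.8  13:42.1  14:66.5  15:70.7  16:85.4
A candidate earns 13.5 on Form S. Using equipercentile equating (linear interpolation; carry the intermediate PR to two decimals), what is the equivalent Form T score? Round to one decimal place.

15.1

PR of 13.5 on Form S: 68.9 + (13.5 − 13)/(14 − 13) × (74.1 − 68.9) = 71.50
On Form T, PR 71.50 falls between score 15 (PR 70.7) and 16 (PR 85.4).
Interpolate: 15 + (71.50 − 70.7)/(85.4 − 70.7) × (16 − 15) = 15.1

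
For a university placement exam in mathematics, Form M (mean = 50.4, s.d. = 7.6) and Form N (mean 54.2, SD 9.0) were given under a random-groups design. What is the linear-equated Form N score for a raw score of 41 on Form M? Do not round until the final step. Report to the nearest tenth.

43.1

Linear equating: y = (SD_Y/SD_X)(x − M_X) + M_Y
y = (9.0/7.6)(41 − 50.4) + 54.2
y = 1.184211 × -9.4 + 54.2 = -11.1316 + 54.2 = 43.1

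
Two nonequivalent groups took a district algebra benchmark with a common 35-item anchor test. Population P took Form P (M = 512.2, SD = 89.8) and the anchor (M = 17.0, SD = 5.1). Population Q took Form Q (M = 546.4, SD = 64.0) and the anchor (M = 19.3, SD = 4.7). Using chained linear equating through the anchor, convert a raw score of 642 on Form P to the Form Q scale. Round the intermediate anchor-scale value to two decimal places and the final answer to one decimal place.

615.4

Form P → anchor (Population P): v = (5.1/89.8)(642 − 512.2) + 17.0 = 24.37
anchor → Form Q (Population Q): y = (64.0/4.7)(24.37 − 19.3) + 546.4 = 615.4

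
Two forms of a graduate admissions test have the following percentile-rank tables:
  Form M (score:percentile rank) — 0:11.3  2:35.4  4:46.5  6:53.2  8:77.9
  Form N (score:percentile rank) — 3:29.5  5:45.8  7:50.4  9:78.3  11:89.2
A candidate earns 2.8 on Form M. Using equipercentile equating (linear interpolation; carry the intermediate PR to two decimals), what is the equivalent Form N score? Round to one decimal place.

4.3

PR of 2.8 on Form M: 35.4 + (2.8 − 2)/(4 − 2) × (46.5 − 35.4) = 39.84
On Form N, PR 39.84 falls between score 3 (PR 29.5) and 5 (PR 45.8).
Interpolate: 3 + (39.84 − 29.5)/(45.8 − 29.5) × (5 − 3) = 4.3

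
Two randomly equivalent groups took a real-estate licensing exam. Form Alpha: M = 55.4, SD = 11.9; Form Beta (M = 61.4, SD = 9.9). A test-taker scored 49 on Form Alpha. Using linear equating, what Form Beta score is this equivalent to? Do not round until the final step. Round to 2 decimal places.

56.08

Linear equating: y = (SD_Y/SD_X)(x − M_X) + M_Y
y = (9.9/11.9)(49 − 55.4) + 61.4
y = 0.831933 × -6.4 + 61.4 = -5.3244 + 61.4 = 56.08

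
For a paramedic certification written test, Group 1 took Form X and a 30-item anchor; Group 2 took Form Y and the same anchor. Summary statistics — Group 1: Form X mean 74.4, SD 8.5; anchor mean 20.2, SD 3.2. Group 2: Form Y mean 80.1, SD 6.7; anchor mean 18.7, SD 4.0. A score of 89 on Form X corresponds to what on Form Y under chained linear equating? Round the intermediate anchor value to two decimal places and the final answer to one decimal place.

91.8

Form X → anchor (Group 1): v = (3.2/8.5)(89 − 74.4) + 20.2 = 25.70
anchor → Form Y (Group 2): y = (6.7/4.0)(25.70 − 18.7) + 80.1 = 91.8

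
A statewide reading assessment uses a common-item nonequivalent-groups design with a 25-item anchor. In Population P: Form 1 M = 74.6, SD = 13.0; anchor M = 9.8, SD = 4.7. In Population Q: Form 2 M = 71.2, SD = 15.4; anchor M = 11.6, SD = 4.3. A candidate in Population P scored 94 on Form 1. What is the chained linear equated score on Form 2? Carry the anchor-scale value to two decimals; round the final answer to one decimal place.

89.9

Form 1 → anchor (Population P): v = (4.7/13.0)(94 − 74.6) + 9.8 = 16.81
anchor → Form 2 (Population Q): y = (15.4/4.3)(16.81 − 11.6) + 71.2 = 89.9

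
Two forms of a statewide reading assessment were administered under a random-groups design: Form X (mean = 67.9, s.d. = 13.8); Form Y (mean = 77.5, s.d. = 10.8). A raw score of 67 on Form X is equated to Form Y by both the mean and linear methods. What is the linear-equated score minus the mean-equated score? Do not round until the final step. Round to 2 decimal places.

Mean-equated: 67 + (77.5 − 67.9) = 76.60
Linear-equated: (10.8/13.8)(67 − 67.9) + 77.5 = 76.796
Difference = 76.796 − 76.60 = 0.20

0.20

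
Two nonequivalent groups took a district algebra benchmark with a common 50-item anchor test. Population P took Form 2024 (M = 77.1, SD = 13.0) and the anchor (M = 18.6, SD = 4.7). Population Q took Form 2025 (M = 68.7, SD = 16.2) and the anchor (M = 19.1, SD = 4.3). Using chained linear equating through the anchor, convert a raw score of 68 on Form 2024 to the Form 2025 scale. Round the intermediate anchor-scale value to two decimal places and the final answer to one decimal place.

Form 2024 → anchor (Population P): v = (4.7/13.0)(68 − 77.1) + 18.6 = 15.31
anchor → Form 2025 (Population Q): y = (16.2/4.3)(15.31 − 19.1) + 68.7 = 54.4

54.4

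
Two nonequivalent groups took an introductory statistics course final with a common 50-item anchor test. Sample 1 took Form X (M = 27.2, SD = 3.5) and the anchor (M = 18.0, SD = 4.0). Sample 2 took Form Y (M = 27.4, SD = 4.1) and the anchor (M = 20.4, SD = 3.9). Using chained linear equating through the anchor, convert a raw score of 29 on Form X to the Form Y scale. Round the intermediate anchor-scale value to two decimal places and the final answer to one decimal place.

27.0

Form X → anchor (Sample 1): v = (4.0/3.5)(29 − 27.2) + 18.0 = 20.06
anchor → Form Y (Sample 2): y = (4.1/3.9)(20.06 − 20.4) + 27.4 = 27.0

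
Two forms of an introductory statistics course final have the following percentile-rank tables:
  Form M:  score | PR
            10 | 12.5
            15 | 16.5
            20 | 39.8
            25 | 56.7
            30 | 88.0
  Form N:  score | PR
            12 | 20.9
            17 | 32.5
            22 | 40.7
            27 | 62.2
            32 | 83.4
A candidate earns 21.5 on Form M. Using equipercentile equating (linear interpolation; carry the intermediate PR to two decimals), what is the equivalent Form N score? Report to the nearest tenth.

PR of 21.5 on Form M: 39.8 + (21.5 − 20)/(25 − 20) × (56.7 − 39.8) = 44.87
On Form N, PR 44.87 falls between score 22 (PR 40.7) and 27 (PR 62.2).
Interpolate: 22 + (44.87 − 40.7)/(62.2 − 40.7) × (27 − 22) = 23.0

23.0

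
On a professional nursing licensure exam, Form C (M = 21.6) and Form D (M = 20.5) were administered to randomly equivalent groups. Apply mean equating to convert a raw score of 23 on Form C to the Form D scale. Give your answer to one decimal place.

Mean equating: y = x + (M_Y − M_X) = 23 + (20.5 − 21.6) = 21.9

21.9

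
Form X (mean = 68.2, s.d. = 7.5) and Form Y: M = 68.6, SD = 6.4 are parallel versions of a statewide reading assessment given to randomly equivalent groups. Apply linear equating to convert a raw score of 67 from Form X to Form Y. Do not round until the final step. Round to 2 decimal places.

Linear equating: y = (SD_Y/SD_X)(x − M_X) + M_Y
y = (6.4/7.5)(67 − 68.2) + 68.6
y = 0.853333 × -1.2 + 68.6 = -1.0240 + 68.6 = 67.58

67.58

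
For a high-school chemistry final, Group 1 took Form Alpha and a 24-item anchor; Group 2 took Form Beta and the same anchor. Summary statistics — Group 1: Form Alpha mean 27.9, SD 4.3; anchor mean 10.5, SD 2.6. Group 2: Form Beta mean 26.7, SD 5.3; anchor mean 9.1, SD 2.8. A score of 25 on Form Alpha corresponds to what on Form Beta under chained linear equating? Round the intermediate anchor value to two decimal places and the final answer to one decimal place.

Form Alpha → anchor (Group 1): v = (2.6/4.3)(25 − 27.9) + 10.5 = 8.75
anchor → Form Beta (Group 2): y = (5.3/2.8)(8.75 − 9.1) + 26.7 = 26.0

26.0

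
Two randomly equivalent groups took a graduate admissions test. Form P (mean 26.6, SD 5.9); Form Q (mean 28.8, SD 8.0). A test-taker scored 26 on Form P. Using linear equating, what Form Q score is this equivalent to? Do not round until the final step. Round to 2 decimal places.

Linear equating: y = (SD_Y/SD_X)(x − M_X) + M_Y
y = (8.0/5.9)(26 − 26.6) + 28.8
y = 1.355932 × -0.6 + 28.8 = -0.8136 + 28.8 = 27.99

27.99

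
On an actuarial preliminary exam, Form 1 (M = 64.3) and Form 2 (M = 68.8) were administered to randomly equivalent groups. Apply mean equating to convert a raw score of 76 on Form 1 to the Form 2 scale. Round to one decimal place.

80.5

Mean equating: y = x + (M_Y − M_X) = 76 + (68.8 − 64.3) = 80.5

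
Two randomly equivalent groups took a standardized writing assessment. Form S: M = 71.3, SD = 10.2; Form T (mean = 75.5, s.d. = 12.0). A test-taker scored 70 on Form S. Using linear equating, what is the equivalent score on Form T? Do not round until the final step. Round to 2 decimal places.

73.97

Linear equating: y = (SD_Y/SD_X)(x − M_X) + M_Y
y = (12.0/10.2)(70 − 71.3) + 75.5
y = 1.176471 × -1.3 + 75.5 = -1.5294 + 75.5 = 73.97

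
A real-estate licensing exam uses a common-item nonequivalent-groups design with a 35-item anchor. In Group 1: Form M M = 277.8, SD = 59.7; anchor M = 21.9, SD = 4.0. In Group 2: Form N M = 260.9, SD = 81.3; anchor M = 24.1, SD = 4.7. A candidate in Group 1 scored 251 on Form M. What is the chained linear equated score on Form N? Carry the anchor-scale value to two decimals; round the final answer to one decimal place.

Form M → anchor (Group 1): v = (4.0/59.7)(251 − 277.8) + 21.9 = 20.10
anchor → Form N (Group 2): y = (81.3/4.7)(20.10 − 24.1) + 260.9 = 191.7

191.7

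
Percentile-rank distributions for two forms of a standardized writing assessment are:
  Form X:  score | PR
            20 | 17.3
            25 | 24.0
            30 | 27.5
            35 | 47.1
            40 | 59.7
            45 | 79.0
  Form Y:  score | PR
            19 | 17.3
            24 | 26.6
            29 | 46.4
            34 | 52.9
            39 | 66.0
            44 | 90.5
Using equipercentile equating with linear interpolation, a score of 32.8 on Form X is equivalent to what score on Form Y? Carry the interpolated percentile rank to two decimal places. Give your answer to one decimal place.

27.0

PR of 32.8 on Form X: 27.5 + (32.8 − 30)/(35 − 30) × (47.1 − 27.5) = 38.48
On Form Y, PR 38.48 falls between score 24 (PR 26.6) and 29 (PR 46.4).
Interpolate: 24 + (38.48 − 26.6)/(46.4 − 26.6) × (29 − 24) = 27.0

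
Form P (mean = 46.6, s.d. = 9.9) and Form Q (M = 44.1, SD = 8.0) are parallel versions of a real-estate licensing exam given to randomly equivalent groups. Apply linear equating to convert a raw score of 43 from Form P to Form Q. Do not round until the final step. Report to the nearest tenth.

41.2

Linear equating: y = (SD_Y/SD_X)(x − M_X) + M_Y
y = (8.0/9.9)(43 − 46.6) + 44.1
y = 0.808081 × -3.6 + 44.1 = -2.9091 + 44.1 = 41.2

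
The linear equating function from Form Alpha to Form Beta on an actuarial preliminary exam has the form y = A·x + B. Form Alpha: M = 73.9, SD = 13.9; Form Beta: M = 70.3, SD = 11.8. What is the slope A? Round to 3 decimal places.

A = SD_Y / SD_X = 11.8 / 13.9 = 0.849

0.849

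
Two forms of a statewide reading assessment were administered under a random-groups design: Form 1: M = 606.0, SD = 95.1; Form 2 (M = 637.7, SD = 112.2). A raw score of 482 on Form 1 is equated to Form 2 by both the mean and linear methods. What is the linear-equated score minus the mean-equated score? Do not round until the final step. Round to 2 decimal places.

-22.30

Mean-equated: 482 + (637.7 − 606.0) = 513.70
Linear-equated: (112.2/95.1)(482 − 606.0) + 637.7 = 491.403
Difference = 491.403 − 513.70 = -22.30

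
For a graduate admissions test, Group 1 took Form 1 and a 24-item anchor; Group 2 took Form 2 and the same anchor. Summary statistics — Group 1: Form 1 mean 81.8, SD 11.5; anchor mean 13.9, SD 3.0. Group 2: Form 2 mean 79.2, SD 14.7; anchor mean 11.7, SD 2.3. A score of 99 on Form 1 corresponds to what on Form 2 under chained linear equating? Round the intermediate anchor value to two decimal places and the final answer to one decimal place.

Form 1 → anchor (Group 1): v = (3.0/11.5)(99 − 81.8) + 13.9 = 18.39
anchor → Form 2 (Group 2): y = (14.7/2.3)(18.39 − 11.7) + 79.2 = 122.0

122.0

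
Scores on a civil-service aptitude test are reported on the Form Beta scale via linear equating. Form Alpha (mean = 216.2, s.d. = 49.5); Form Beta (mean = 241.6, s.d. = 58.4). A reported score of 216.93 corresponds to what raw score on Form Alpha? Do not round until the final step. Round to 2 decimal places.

Invert y = (SD_Y/SD_X)(x − M_X) + M_Y:
x = (SD_X/SD_Y)(y − M_Y) + M_X = (49.5/58.4)(216.93 − 241.6) + 216.2
x = 0.847603 × -24.670 + 216.2 = 195.29

195.29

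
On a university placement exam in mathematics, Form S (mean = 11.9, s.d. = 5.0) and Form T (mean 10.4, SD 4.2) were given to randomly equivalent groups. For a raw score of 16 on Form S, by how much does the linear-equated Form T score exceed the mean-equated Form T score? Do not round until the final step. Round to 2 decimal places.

-0.66

Mean-equated: 16 + (10.4 − 11.9) = 14.50
Linear-equated: (4.2/5.0)(16 − 11.9) + 10.4 = 13.844
Difference = 13.844 − 14.50 = -0.66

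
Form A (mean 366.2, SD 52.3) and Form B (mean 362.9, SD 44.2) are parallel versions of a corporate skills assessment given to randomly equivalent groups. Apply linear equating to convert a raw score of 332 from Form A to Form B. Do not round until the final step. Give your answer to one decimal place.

Linear equating: y = (SD_Y/SD_X)(x − M_X) + M_Y
y = (44.2/52.3)(332 − 366.2) + 362.9
y = 0.845124 × -34.2 + 362.9 = -28.9033 + 362.9 = 334.0

334.0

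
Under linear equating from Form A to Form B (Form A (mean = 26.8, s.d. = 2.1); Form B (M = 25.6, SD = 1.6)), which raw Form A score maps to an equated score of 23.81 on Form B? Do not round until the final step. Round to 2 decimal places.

24.45

Invert y = (SD_Y/SD_X)(x − M_X) + M_Y:
x = (SD_X/SD_Y)(y − M_Y) + M_X = (2.1/1.6)(23.81 − 25.6) + 26.8
x = 1.312500 × -1.790 + 26.8 = 24.45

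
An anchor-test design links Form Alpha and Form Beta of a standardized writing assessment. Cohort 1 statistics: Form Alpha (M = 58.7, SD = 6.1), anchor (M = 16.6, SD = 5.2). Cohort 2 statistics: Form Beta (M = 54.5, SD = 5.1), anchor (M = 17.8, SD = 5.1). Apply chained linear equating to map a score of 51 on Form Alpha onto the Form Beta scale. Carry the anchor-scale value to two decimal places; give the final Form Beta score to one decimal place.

46.7

Form Alpha → anchor (Cohort 1): v = (5.2/6.1)(51 − 58.7) + 16.6 = 10.04
anchor → Form Beta (Cohort 2): y = (5.1/5.1)(10.04 − 17.8) + 54.5 = 46.7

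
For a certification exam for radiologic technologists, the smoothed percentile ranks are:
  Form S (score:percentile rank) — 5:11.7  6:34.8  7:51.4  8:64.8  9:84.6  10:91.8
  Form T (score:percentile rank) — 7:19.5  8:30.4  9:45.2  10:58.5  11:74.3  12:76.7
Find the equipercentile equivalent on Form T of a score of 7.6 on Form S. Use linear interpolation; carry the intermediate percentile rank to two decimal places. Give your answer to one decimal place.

10.1

PR of 7.6 on Form S: 51.4 + (7.6 − 7)/(8 − 7) × (64.8 − 51.4) = 59.44
On Form T, PR 59.44 falls between score 10 (PR 58.5) and 11 (PR 74.3).
Interpolate: 10 + (59.44 − 58.5)/(74.3 − 58.5) × (11 − 10) = 10.1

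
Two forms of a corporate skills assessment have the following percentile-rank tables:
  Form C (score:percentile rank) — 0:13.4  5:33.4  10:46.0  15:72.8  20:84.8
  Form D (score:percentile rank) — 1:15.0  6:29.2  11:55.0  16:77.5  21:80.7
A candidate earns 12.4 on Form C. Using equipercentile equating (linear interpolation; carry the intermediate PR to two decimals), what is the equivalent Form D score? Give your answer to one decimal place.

PR of 12.4 on Form C: 46.0 + (12.4 − 10)/(15 − 10) × (72.8 − 46.0) = 58.86
On Form D, PR 58.86 falls between score 11 (PR 55.0) and 16 (PR 77.5).
Interpolate: 11 + (58.86 − 55.0)/(77.5 − 55.0) × (16 − 11) = 11.9

11.9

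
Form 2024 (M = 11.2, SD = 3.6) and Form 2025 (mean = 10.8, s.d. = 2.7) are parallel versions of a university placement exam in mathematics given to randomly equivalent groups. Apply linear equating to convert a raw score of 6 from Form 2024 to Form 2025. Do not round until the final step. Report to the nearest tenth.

6.9

Linear equating: y = (SD_Y/SD_X)(x − M_X) + M_Y
y = (2.7/3.6)(6 − 11.2) + 10.8
y = 0.750000 × -5.2 + 10.8 = -3.9000 + 10.8 = 6.9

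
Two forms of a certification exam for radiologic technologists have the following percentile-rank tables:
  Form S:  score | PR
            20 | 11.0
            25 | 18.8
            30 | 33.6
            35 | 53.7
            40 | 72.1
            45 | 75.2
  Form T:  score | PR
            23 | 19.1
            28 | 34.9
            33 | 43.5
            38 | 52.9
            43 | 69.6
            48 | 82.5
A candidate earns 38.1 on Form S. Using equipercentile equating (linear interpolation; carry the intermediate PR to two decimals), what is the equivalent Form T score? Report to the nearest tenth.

41.7

PR of 38.1 on Form S: 53.7 + (38.1 − 35)/(40 − 35) × (72.1 − 53.7) = 65.11
On Form T, PR 65.11 falls between score 38 (PR 52.9) and 43 (PR 69.6).
Interpolate: 38 + (65.11 − 52.9)/(69.6 − 52.9) × (43 − 38) = 41.7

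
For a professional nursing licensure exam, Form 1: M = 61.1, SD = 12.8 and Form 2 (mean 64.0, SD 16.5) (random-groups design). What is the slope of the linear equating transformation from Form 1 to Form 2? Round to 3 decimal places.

1.289

A = SD_Y / SD_X = 16.5 / 12.8 = 1.289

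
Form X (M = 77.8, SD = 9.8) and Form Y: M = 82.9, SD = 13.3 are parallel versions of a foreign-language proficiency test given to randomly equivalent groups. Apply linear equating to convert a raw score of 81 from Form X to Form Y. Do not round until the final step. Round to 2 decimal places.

Linear equating: y = (SD_Y/SD_X)(x − M_X) + M_Y
y = (13.3/9.8)(81 − 77.8) + 82.9
y = 1.357143 × 3.2 + 82.9 = 4.3429 + 82.9 = 87.24

87.24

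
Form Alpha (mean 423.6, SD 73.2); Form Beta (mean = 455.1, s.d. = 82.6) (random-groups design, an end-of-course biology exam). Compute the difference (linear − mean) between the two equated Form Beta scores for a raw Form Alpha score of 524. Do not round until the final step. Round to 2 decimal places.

Mean-equated: 524 + (455.1 − 423.6) = 555.50
Linear-equated: (82.6/73.2)(524 − 423.6) + 455.1 = 568.393
Difference = 568.393 − 555.50 = 12.89

12.89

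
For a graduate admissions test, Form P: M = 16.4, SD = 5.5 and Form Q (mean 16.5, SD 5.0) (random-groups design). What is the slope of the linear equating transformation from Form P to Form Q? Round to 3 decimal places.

0.909

A = SD_Y / SD_X = 5.0 / 5.5 = 0.909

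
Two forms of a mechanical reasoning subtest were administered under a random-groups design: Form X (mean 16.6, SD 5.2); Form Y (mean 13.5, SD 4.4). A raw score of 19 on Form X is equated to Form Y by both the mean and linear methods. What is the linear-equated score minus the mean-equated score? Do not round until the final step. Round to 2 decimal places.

Mean-equated: 19 + (13.5 − 16.6) = 15.90
Linear-equated: (4.4/5.2)(19 − 16.6) + 13.5 = 15.531
Difference = 15.531 − 15.90 = -0.37

-0.37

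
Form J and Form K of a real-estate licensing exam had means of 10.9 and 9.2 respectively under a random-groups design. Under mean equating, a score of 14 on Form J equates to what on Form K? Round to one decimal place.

12.3

Mean equating: y = x + (M_Y − M_X) = 14 + (9.2 − 10.9) = 12.3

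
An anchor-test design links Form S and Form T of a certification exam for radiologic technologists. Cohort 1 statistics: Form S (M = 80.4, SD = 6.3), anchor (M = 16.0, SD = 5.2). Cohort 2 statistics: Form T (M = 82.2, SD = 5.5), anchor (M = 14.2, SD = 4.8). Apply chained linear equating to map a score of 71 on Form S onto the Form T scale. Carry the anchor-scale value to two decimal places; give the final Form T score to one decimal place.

75.4

Form S → anchor (Cohort 1): v = (5.2/6.3)(71 − 80.4) + 16.0 = 8.24
anchor → Form T (Cohort 2): y = (5.5/4.8)(8.24 − 14.2) + 82.2 = 75.4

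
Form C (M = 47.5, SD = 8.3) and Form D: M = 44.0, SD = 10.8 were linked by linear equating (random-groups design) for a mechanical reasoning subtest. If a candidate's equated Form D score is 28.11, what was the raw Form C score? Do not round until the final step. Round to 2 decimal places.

35.29

Invert y = (SD_Y/SD_X)(x − M_X) + M_Y:
x = (SD_X/SD_Y)(y − M_Y) + M_X = (8.3/10.8)(28.11 − 44.0) + 47.5
x = 0.768519 × -15.890 + 47.5 = 35.29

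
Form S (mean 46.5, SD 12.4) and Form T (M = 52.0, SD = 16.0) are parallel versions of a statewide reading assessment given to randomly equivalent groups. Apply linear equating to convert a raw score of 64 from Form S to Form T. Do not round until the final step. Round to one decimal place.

Linear equating: y = (SD_Y/SD_X)(x − M_X) + M_Y
y = (16.0/12.4)(64 − 46.5) + 52.0
y = 1.290323 × 17.5 + 52.0 = 22.5806 + 52.0 = 74.6

74.6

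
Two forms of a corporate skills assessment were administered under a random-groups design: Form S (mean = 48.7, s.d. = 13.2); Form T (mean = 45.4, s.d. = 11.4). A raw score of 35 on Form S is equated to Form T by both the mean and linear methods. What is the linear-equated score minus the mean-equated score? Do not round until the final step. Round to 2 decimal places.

1.87

Mean-equated: 35 + (45.4 − 48.7) = 31.70
Linear-equated: (11.4/13.2)(35 − 48.7) + 45.4 = 33.568
Difference = 33.568 − 31.70 = 1.87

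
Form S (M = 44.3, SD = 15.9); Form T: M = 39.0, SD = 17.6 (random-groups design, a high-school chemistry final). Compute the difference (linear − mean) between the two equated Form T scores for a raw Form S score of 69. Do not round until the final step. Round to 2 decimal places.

Mean-equated: 69 + (39.0 − 44.3) = 63.70
Linear-equated: (17.6/15.9)(69 − 44.3) + 39.0 = 66.341
Difference = 66.341 − 63.70 = 2.64

2.64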